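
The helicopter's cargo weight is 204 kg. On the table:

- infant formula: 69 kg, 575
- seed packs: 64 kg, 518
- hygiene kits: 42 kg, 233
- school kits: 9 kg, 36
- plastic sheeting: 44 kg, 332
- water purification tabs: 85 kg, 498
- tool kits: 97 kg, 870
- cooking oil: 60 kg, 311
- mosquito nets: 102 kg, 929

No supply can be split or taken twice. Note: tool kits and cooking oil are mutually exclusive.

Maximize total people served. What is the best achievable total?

The ratio ordering already packs tightly: tool kits + mosquito nets, 199 kg, 1799.
Runner-up seed packs + hygiene kits + tool kits tops out at 1621.

1799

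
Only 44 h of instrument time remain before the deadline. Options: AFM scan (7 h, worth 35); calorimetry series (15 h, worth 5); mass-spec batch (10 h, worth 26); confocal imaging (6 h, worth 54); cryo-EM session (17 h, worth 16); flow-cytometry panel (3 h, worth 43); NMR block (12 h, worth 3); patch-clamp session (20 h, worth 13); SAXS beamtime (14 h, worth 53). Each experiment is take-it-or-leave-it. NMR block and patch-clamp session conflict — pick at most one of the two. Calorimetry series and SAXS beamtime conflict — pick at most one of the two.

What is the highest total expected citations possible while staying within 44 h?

AFM scan + mass-spec batch + confocal imaging + flow-cytometry panel + SAXS beamtime uses 40 of the 44 h and totals 211.
Next best is AFM scan + confocal imaging + flow-cytometry panel + NMR block + SAXS beamtime at 188 (42 h) — short by 23.

211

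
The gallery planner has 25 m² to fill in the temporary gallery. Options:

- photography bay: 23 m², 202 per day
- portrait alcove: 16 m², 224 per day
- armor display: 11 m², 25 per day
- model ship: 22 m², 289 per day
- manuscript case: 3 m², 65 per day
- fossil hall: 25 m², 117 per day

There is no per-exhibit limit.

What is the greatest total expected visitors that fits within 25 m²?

520

Taking 8×manuscript case: 24 m² used, 520 in expected visitors.
The spare 1 m² is too small for any remaining exhibit, and no exchange beats 520.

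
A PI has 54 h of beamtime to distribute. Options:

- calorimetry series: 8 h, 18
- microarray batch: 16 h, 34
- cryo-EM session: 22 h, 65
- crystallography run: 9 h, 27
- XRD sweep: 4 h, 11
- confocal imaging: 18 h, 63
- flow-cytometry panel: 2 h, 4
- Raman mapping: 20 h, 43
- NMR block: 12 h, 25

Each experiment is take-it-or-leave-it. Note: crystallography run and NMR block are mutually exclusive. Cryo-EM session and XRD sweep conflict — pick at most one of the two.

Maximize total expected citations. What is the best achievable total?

159

Cryo-EM session + crystallography run + confocal imaging + flow-cytometry panel uses 51 of the 54 h and totals 159.
Next best is cryo-EM session + confocal imaging + flow-cytometry panel + NMR block at 157 (54 h) — short by 2.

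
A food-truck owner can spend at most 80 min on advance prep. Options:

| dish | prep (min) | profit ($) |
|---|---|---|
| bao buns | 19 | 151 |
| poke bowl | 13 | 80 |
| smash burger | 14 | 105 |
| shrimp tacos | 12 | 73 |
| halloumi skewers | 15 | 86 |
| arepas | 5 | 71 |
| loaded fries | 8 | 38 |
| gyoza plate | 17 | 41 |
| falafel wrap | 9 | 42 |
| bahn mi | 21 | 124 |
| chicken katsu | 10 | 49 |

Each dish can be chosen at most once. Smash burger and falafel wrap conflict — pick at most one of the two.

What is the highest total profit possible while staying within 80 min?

569

Filling by ratio: bao buns + poke bowl + smash burger + shrimp tacos + halloumi skewers + arepas for 566, with 2 min left unused.
Dropping shrimp tacos and halloumi skewers frees 27 min; slotting in loaded fries + bahn mi (29 min) lifts the total to 569 at 80 min.
Every other selection either busts 80 min or breaks a pairing rule or fails to beat 569.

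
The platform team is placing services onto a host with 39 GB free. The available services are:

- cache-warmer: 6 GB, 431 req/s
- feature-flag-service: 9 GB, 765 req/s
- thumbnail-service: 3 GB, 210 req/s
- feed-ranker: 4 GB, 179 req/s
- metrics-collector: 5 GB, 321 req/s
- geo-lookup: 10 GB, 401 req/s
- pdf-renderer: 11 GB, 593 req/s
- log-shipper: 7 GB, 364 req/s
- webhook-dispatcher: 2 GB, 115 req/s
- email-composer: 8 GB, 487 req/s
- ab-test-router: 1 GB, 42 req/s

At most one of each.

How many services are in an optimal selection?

7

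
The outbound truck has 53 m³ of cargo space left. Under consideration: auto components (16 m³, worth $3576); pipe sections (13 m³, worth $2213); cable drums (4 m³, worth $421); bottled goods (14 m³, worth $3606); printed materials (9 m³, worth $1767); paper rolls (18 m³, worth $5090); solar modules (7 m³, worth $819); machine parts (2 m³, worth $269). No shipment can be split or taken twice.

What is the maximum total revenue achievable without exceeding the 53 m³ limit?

Ranking by ratio (revenue/m³): paper rolls 282.78, bottled goods 257.57, auto components 223.50, printed materials 196.33.
Filling by ratio: auto components + bottled goods + paper rolls + machine parts for 12541, with 3 m³ left unused.
Replace machine parts with cable drums: the trade gains 152 net, giving 12693 at 52 m³.
Next best is auto components + bottled goods + paper rolls + machine parts at 12541 (50 m³) — short by 152.

12693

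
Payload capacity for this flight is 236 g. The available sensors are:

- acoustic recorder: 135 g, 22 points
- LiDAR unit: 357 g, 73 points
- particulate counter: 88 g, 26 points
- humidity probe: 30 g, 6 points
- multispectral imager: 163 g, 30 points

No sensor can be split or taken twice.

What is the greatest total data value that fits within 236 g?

Ranking by ratio (data value/g): particulate counter 0.30, LiDAR unit 0.20, humidity probe 0.20.
Filling by ratio: particulate counter + humidity probe for 32, with 118 g left unused.
Dropping humidity probe frees 30 g; slotting in acoustic recorder (135 g) lifts the total to 48 at 223 g.
Every other selection either busts 236 g or fails to beat 48.

48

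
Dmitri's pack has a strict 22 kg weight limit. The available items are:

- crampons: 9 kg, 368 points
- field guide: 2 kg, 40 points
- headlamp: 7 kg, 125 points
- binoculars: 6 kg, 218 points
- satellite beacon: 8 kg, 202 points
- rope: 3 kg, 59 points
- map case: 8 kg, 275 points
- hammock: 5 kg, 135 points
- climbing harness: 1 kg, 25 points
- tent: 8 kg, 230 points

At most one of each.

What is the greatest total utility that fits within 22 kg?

778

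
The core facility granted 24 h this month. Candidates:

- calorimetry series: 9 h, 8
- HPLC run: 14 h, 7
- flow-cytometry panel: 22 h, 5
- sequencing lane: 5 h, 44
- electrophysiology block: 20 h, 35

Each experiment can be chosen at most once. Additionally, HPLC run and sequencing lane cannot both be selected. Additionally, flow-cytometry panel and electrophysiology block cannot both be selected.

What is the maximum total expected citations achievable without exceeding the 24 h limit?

52

Taking calorimetry series + sequencing lane: 14 h used, 52 in expected citations.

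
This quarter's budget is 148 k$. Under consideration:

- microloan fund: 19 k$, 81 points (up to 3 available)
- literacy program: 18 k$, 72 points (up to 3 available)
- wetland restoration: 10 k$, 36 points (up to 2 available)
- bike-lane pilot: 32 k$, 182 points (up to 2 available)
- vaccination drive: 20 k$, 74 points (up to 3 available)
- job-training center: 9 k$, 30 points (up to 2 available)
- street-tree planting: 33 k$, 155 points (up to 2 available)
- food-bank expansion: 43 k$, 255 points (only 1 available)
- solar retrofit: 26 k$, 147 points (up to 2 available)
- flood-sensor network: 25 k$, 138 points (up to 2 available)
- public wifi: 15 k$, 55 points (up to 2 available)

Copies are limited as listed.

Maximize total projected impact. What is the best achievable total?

825

By projected impact per k$: food-bank expansion 5.93, bike-lane pilot 5.69, solar retrofit 5.65 lead.
Taking the top-ratio projects first gives 2×bike-lane pilot + food-bank expansion + solar retrofit + public wifi for 821 (148 k$).
Replace 2×bike-lane pilot and public wifi with solar retrofit + 2×flood-sensor network: the trade gains 4 net, giving 825 at 145 k$.
Every other selection either busts 148 k$ or exceeds an availability limit or fails to beat 825.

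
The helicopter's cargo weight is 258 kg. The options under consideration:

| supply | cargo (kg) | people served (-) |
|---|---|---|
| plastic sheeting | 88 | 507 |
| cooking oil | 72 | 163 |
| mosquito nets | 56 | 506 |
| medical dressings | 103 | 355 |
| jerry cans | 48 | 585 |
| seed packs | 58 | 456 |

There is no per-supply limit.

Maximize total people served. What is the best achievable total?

Taking 5×jerry cans: 240 kg used, 2925 in people served.
That's the maximum — no swap from here does better than 2925.

2925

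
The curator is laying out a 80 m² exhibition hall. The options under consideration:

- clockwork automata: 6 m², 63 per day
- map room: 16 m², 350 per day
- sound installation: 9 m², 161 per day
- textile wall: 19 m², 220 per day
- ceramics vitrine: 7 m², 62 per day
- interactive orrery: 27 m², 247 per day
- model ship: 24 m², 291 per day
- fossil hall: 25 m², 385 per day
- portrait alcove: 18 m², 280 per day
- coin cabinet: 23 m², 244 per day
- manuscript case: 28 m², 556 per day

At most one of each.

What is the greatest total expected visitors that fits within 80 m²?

1452

Taking the top-ratio exhibits first gives clockwork automata + map room + sound installation + portrait alcove + manuscript case for 1410 (77 m²).
The 24 m² tied up in clockwork automata and portrait alcove is better spent on fossil hall — total rises to 1452 (78 m²).
An exhaustive check of the 2048 subsets confirms 1452.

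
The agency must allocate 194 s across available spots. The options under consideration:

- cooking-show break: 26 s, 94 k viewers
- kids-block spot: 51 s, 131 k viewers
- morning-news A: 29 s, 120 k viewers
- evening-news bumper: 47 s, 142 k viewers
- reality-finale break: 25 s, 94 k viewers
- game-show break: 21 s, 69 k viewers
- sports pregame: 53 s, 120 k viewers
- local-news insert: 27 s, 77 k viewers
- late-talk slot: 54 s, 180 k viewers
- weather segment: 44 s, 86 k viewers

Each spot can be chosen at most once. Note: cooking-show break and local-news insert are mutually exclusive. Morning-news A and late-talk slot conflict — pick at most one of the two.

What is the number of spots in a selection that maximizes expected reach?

Optimal total is 605.
One optimal bundle: cooking-show break + morning-news A + evening-news bumper + reality-finale break + game-show break + weather segment (192 s).
All optima have 6 spots.

6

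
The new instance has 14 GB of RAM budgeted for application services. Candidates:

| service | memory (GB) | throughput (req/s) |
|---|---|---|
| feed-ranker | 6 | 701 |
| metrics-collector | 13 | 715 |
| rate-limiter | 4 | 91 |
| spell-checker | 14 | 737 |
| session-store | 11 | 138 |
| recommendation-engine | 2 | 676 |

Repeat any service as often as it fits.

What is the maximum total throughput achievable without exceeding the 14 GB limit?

7×recommendation-engine uses 14 of the 14 GB and totals 4732.
No other feasible combination exceeds 4732.

4732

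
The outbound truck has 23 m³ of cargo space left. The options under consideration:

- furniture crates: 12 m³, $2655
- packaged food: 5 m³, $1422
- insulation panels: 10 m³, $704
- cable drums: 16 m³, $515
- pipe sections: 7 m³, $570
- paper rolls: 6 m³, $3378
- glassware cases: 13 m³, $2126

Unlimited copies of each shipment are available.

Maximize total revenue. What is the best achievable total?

11556

Ranking by ratio (revenue/m³): paper rolls 563.00, packaged food 284.40, furniture crates 221.25.
Best packing: packaged food + 3×paper rolls — 23 m³, 11556 total.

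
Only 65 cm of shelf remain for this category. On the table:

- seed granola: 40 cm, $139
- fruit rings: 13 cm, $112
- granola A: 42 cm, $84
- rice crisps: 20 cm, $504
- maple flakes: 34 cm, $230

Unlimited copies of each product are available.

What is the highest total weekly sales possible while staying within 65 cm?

1512

3×rice crisps uses 60 of the 65 cm and totals 1512.
That's the maximum — no swap from here does better than 1512.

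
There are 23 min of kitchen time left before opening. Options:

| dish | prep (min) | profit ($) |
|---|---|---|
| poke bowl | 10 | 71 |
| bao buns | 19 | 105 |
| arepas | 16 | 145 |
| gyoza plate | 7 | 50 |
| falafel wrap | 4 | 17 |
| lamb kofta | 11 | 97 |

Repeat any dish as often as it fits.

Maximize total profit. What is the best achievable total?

195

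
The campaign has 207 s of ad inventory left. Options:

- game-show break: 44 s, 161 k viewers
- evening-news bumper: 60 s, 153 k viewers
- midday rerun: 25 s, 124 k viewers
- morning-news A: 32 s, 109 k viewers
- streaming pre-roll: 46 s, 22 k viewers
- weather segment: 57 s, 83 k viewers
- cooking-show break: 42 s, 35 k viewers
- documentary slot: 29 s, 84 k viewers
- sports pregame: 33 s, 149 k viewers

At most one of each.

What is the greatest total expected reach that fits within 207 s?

By expected reach per s: midday rerun 4.96, sports pregame 4.52, game-show break 3.66 lead.
Greedy by ratio would take game-show break + midday rerun + morning-news A + cooking-show break + documentary slot + sports pregame: 205 s used, total 662.
Replace cooking-show break and documentary slot with evening-news bumper: the trade gains 34 net, giving 696 at 194 s.

696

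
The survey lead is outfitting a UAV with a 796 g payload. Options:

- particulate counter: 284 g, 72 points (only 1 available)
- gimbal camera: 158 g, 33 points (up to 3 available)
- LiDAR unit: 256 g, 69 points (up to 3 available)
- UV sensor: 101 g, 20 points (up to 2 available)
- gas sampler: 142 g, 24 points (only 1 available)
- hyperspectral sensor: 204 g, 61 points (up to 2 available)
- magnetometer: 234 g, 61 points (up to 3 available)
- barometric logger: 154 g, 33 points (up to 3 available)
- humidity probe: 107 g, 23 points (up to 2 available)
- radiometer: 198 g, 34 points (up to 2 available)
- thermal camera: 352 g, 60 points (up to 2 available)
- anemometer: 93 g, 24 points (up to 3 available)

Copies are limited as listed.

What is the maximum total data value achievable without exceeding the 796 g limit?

Filling by ratio: LiDAR unit + 2×hyperspectral sensor + anemometer for 215, with 39 g left unused.
Replace LiDAR unit with particulate counter: the trade gains 3 net, giving 218 at 785 g.
Nothing else within 796 g beats 218.

218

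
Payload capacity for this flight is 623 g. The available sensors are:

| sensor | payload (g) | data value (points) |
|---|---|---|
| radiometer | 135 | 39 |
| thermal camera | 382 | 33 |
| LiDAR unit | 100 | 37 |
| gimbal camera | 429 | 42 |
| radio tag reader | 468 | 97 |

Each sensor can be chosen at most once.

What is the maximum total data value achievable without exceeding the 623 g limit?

By data value per g: LiDAR unit 0.37, radiometer 0.29, radio tag reader 0.21 lead.
Filling by ratio: radiometer + thermal camera + LiDAR unit for 109, with 6 g left unused.
Dropping thermal camera and LiDAR unit frees 482 g; slotting in radio tag reader (468 g) lifts the total to 136 at 603 g.
The closest alternative, LiDAR unit + radio tag reader, reaches only 134.

136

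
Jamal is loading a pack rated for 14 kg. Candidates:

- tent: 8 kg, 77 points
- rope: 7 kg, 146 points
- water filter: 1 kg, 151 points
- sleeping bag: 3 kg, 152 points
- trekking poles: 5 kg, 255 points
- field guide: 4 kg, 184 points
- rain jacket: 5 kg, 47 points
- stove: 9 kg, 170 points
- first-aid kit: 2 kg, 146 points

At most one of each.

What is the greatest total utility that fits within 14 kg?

742

Density check — water filter 151.00, first-aid kit 73.00, trekking poles 51.00 are the best per kg.
Filling by ratio: water filter + sleeping bag + trekking poles + first-aid kit for 704, with 3 kg left unused.
The 2 kg tied up in first-aid kit is better spent on field guide — total rises to 742 (13 kg).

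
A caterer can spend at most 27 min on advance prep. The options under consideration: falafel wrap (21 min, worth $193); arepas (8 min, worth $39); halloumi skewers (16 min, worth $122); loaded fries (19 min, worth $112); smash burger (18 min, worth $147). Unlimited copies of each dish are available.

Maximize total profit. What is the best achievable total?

Ranking by ratio (profit/min): falafel wrap 9.19, smash burger 8.17, halloumi skewers 7.62, loaded fries 5.89.
The ratio ordering already packs tightly: falafel wrap, 21 min, 193.

193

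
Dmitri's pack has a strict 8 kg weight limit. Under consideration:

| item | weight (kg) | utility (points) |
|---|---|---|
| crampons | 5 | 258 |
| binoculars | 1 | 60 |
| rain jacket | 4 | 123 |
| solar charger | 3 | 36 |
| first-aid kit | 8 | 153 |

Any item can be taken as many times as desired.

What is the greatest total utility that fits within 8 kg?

480

The ratio ordering already packs tightly: 8×binoculars, 8 kg, 480.
Every other selection either busts 8 kg or fails to beat 480.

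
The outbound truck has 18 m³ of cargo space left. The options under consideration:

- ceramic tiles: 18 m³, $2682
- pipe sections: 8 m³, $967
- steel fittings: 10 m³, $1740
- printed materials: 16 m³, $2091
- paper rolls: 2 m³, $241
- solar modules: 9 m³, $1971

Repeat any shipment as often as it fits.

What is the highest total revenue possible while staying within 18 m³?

3942

The ratio ordering already packs tightly: 2×solar modules, 18 m³, 3942.
That's the maximum — no swap from here does better than 3942.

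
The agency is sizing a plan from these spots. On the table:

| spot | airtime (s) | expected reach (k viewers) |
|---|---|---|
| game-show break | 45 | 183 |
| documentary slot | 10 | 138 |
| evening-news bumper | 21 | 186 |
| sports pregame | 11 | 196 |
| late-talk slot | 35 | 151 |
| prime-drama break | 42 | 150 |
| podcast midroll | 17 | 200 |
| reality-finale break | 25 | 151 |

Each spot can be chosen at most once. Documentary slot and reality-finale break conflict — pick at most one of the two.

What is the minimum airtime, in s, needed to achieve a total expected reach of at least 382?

Need the lightest bundle worth ≥ 382.
sports pregame + podcast midroll: 396 expected reach at 28 s.
Below 28 s the best achievable stays under 382.

28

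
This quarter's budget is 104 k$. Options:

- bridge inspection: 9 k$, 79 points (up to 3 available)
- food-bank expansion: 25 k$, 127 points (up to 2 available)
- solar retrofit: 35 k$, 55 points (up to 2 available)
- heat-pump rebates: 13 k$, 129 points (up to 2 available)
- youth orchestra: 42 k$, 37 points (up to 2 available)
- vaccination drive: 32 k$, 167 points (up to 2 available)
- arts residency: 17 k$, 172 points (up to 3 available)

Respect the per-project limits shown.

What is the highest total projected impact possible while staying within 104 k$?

1011

Density check — arts residency 10.12, heat-pump rebates 9.92, bridge inspection 8.78 are the best per k$.
Taking 3×bridge inspection + 2×heat-pump rebates + 3×arts residency: 104 k$ used, 1011 in projected impact.
That's the maximum — no swap from here does better than 1011.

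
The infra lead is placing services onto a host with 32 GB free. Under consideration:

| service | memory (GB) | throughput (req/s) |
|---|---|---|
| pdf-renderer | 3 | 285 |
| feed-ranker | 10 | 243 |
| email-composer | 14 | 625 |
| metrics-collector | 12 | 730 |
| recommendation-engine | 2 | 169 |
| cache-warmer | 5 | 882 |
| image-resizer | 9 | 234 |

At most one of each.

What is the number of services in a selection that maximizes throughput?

5

Best achievable throughput is 2309.
One optimal bundle: pdf-renderer + feed-ranker + metrics-collector + recommendation-engine + cache-warmer (32 GB).
All optima have 5 services.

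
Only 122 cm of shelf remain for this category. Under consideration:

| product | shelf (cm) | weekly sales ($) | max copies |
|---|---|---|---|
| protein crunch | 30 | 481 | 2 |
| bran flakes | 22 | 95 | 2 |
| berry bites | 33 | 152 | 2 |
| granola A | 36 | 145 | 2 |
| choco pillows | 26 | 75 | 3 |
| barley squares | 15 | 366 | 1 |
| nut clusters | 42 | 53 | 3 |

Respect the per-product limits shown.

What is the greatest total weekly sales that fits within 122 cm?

Taking the top-ratio products first gives 2×protein crunch + berry bites + barley squares for 1480 (108 cm).
The 33 cm tied up in berry bites is better spent on 2×bran flakes — total rises to 1518 (119 cm).
Every other selection either busts 122 cm or exceeds an availability limit or fails to beat 1518.

1518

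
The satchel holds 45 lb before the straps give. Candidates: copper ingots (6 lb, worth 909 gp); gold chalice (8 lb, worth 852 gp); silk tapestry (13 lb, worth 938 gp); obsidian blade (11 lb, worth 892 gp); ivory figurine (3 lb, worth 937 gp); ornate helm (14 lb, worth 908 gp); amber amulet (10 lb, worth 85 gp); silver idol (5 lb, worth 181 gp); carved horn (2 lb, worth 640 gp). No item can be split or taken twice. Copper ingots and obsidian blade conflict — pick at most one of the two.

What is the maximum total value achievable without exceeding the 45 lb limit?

4544

Density check — carved horn 320.00, ivory figurine 312.33, copper ingots 151.50, gold chalice 106.50 are the best per lb.
Copper ingots + gold chalice + silk tapestry + ivory figurine + ornate helm uses 44 of the 45 lb and totals 4544.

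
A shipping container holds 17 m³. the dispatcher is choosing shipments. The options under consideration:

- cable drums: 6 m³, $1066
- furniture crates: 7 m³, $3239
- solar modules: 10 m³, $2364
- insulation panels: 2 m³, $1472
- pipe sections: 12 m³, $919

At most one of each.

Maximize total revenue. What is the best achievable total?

5777

The ratio ordering already packs tightly: cable drums + furniture crates + insulation panels, 15 m³, 5777.
Nothing else within 17 m³ beats 5777.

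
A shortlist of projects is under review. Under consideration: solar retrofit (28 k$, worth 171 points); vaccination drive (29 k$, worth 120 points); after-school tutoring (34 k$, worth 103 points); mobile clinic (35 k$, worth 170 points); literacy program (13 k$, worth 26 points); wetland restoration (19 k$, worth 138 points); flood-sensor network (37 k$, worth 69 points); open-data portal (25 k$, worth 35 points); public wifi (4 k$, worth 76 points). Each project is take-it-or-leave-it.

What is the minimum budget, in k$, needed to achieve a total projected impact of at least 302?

47

Look for the lowest-budget combination reaching 302.
solar retrofit + wetland restoration: 309 projected impact at 47 k$.
Below 47 k$ the best achievable stays under 302.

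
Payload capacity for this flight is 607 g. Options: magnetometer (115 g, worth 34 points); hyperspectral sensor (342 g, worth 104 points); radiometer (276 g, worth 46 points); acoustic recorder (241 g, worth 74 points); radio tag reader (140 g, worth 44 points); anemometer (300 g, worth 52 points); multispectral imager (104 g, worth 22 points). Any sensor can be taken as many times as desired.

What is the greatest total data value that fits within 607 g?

182

Density check — radio tag reader 0.31, acoustic recorder 0.31, hyperspectral sensor 0.30 are the best per g.
The ratio heuristic lands on 4×radio tag reader (176) but leaves 47 g idle.
The 420 g tied up in 3×radio tag reader is better spent on magnetometer + hyperspectral sensor — total rises to 182 (597 g).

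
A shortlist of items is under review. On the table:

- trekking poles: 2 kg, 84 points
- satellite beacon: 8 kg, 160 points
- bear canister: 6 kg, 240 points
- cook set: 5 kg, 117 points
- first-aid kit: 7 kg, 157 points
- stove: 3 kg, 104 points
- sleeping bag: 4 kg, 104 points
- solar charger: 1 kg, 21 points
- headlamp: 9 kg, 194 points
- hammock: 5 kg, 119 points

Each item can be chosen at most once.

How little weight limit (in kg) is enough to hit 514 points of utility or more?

Minimise kg subject to total utility ≥ 514.
trekking poles + bear canister + stove + sleeping bag: 532 utility at 15 kg.
Below 15 kg the best achievable stays under 514.

15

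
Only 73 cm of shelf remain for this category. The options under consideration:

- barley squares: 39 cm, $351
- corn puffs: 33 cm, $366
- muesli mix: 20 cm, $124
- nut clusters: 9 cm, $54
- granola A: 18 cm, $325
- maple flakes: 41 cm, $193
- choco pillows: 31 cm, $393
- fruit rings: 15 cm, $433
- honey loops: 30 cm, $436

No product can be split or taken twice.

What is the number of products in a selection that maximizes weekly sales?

The maximum weekly sales within 73 cm is 1248.
For example nut clusters + granola A + fruit rings + honey loops achieves it, using 72 cm.
Every optimal selection uses 4 products.

4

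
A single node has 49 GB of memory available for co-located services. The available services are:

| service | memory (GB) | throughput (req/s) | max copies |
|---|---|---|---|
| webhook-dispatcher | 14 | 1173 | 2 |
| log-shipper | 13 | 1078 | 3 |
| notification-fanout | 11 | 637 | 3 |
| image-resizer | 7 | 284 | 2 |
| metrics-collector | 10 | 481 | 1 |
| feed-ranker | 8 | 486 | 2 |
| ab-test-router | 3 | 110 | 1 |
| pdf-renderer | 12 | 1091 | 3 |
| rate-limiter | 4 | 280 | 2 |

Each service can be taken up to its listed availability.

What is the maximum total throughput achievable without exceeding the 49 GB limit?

4351

The ratio ordering already packs tightly: log-shipper + 3×pdf-renderer, 49 GB, 4351.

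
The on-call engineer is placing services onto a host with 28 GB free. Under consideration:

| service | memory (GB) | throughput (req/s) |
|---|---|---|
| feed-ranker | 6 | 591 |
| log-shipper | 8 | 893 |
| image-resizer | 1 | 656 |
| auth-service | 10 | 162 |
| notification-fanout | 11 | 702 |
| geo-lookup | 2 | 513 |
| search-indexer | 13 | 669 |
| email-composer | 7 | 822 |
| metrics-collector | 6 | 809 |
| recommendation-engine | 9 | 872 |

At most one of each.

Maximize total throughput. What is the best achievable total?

3771

Ranking by ratio (throughput/GB): image-resizer 656.00, geo-lookup 256.50, metrics-collector 134.83, email-composer 117.43.
Greedy by ratio would take log-shipper + image-resizer + geo-lookup + email-composer + metrics-collector: 24 GB used, total 3693.
Dropping geo-lookup frees 2 GB; slotting in feed-ranker (6 GB) lifts the total to 3771 at 28 GB.
Next best is log-shipper + image-resizer + geo-lookup + email-composer + recommendation-engine at 3756 (27 GB) — short by 15.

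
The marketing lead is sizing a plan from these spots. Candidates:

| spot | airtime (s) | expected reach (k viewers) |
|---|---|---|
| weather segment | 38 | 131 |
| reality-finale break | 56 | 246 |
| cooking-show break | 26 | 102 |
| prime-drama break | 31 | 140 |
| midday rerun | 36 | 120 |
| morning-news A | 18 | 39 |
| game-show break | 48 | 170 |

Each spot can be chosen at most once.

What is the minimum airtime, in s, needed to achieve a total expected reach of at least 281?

74

Look for the lowest-airtime combination reaching 281.
Taking reality-finale break + morning-news A gives 285 (≥ 281) for 74 s.
Below 74 s the best achievable stays under 281.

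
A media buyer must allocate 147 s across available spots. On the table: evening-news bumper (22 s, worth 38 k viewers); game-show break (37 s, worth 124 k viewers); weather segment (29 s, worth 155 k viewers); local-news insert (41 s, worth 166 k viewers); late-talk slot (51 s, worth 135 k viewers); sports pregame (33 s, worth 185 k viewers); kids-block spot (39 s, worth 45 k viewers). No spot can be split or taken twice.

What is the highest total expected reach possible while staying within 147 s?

Taking game-show break + weather segment + local-news insert + sports pregame: 140 s used, 630 in expected reach.
An exhaustive check of the 128 subsets confirms 630.

630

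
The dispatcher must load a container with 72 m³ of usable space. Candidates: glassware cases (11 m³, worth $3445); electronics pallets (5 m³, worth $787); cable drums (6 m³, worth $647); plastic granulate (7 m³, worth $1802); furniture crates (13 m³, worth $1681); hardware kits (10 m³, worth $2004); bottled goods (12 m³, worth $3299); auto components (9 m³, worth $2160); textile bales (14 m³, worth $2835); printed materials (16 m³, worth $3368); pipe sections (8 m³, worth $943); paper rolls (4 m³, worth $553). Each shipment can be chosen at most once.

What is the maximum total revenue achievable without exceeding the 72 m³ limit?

17111

The ratio heuristic lands on glassware cases + plastic granulate + bottled goods + auto components + textile bales + printed materials (16909) but leaves 3 m³ idle.
The 7 m³ tied up in plastic granulate is better spent on hardware kits — total rises to 17111 (72 m³).
Runner-up glassware cases + plastic granulate + bottled goods + auto components + textile bales + printed materials tops out at 16909.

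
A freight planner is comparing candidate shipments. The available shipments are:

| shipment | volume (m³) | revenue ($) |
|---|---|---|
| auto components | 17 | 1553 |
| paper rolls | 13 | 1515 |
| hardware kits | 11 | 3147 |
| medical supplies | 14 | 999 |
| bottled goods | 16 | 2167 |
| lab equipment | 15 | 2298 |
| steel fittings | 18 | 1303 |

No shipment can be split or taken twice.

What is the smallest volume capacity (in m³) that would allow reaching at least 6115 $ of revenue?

Look for the lowest-volume combination reaching 6115.
paper rolls + hardware kits + lab equipment reaches 6960 using 39 m³.
No combination under 39 m³ hits 6115.

39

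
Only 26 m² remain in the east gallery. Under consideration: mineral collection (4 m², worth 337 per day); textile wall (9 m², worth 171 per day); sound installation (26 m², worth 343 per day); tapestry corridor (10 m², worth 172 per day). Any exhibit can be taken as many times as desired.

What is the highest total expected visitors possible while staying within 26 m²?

Best packing: 6×mineral collection — 24 m², 2022 total.
Nothing else within 26 m² beats 2022.

2022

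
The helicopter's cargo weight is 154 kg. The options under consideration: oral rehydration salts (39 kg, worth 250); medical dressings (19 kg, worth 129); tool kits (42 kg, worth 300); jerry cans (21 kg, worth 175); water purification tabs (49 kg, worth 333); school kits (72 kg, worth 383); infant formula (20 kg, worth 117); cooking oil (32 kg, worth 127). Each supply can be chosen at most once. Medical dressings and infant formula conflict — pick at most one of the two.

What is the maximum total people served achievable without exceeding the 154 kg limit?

1058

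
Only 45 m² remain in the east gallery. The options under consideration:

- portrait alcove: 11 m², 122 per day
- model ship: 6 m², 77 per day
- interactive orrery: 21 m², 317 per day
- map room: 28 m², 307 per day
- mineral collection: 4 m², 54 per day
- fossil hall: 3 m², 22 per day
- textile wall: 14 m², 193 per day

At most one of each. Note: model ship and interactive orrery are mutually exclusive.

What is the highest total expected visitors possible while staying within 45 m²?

Best packing: interactive orrery + mineral collection + fossil hall + textile wall — 42 m², 586 total.

586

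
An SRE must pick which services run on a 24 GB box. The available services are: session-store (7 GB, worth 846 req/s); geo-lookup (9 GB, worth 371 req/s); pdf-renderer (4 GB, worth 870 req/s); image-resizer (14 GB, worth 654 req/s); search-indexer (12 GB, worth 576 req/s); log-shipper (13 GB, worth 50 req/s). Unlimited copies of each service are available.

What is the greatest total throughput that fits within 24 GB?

5220

6×pdf-renderer uses 24 of the 24 GB and totals 5220.
That's the maximum — no swap from here does better than 5220.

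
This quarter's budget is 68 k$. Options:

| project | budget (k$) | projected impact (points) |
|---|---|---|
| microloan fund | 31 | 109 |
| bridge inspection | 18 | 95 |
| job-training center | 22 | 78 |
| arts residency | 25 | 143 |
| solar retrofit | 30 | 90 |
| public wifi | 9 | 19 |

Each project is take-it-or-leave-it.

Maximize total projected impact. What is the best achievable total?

Ranking by ratio (projected impact/k$): arts residency 5.72, bridge inspection 5.28, job-training center 3.55.
Best packing: bridge inspection + job-training center + arts residency — 65 k$, 316 total.

316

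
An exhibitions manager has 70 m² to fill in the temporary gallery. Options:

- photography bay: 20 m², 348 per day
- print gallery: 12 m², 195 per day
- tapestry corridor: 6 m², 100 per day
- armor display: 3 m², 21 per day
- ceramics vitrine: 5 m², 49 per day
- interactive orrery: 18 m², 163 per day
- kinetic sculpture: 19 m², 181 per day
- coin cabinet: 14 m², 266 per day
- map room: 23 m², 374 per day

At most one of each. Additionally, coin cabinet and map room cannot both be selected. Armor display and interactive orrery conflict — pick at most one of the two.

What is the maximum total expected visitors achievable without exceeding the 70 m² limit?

Density check — coin cabinet 19.00, photography bay 17.40, tapestry corridor 16.67 are the best per m².
Best packing: photography bay + print gallery + tapestry corridor + armor display + ceramics vitrine + map room — 69 m², 1087 total.
That's the maximum — no feasible swap from here does better than 1087.

1087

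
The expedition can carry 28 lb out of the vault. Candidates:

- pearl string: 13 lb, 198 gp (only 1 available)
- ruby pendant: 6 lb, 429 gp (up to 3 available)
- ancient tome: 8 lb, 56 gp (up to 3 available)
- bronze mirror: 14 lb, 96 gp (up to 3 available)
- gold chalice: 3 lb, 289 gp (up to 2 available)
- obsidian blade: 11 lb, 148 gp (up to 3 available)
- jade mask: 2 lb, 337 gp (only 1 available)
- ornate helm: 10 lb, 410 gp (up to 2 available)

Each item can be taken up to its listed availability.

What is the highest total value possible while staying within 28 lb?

Best packing: 3×ruby pendant + 2×gold chalice + jade mask — 26 lb, 2202 total.
No other feasible combination exceeds 2202.

2202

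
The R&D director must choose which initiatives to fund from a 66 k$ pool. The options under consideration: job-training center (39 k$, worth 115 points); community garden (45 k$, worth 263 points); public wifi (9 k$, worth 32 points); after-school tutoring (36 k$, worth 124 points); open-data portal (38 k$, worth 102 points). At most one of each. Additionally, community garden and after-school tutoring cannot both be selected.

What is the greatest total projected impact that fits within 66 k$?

295

Community garden + public wifi uses 54 of the 66 k$ and totals 295.
Runner-up community garden tops out at 263.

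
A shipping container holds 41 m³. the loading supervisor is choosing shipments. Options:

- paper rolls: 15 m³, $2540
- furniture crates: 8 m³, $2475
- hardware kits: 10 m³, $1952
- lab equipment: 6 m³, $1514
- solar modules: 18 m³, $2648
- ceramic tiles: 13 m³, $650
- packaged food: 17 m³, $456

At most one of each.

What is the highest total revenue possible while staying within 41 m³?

The ratio ordering already packs tightly: paper rolls + furniture crates + hardware kits + lab equipment, 39 m³, 8481.

8481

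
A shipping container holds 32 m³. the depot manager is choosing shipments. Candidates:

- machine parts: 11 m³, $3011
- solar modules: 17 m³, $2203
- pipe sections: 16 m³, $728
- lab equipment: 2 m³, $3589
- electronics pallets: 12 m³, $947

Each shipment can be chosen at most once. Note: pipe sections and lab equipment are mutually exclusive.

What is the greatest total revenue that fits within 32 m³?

8803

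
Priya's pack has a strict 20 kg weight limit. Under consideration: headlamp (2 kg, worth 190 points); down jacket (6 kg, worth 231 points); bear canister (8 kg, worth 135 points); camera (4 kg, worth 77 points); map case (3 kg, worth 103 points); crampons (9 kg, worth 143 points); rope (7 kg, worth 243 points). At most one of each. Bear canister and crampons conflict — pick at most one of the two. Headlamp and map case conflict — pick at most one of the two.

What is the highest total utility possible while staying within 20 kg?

741

Best packing: headlamp + down jacket + camera + rope — 19 kg, 741 total.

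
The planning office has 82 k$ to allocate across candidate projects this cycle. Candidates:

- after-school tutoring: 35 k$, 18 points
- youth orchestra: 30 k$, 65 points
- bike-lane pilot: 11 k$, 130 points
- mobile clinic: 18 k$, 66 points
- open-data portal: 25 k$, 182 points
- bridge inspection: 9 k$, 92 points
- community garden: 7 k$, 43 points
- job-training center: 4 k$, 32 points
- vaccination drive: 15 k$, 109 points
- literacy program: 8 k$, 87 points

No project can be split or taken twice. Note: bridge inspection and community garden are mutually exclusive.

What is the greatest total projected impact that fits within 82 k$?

632

Bike-lane pilot + open-data portal + bridge inspection + job-training center + vaccination drive + literacy program uses 72 of the 82 k$ and totals 632.
Every other selection either busts 82 k$ or breaks a pairing rule or fails to beat 632.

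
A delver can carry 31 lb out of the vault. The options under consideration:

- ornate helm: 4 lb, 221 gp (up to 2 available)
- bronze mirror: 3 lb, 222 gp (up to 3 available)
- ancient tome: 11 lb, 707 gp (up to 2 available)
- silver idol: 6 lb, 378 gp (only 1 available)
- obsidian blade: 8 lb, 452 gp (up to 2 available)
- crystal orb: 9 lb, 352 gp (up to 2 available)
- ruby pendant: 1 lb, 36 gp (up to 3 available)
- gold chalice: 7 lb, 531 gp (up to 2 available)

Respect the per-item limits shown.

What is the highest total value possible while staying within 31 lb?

2213

Greedy by ratio would take 3×bronze mirror + silver idol + 2×ruby pendant + 2×gold chalice: 31 lb used, total 2178.
Replace bronze mirror and silver idol and 2×ruby pendant with ancient tome: the trade gains 35 net, giving 2213 at 31 lb.
Nothing else within 31 lb beats 2213.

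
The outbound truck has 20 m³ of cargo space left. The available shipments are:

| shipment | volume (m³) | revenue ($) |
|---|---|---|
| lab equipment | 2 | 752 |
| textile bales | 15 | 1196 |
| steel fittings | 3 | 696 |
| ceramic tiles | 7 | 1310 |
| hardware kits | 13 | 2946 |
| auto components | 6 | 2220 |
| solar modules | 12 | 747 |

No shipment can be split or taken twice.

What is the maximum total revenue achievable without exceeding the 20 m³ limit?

The ratio heuristic lands on lab equipment + steel fittings + ceramic tiles + auto components (4978) but leaves 2 m³ idle.
Dropping lab equipment and steel fittings and ceramic tiles frees 12 m³; slotting in hardware kits (13 m³) lifts the total to 5166 at 19 m³.
An exhaustive check of the 128 subsets confirms 5166.

5166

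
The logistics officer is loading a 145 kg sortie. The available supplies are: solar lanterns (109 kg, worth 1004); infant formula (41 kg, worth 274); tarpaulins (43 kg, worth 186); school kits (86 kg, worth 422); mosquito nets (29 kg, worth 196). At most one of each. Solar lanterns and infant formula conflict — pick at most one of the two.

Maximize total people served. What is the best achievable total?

Ranking by ratio (people served/kg): solar lanterns 9.21, mosquito nets 6.76, infant formula 6.68.
Solar lanterns + mosquito nets uses 138 of the 145 kg and totals 1200.

1200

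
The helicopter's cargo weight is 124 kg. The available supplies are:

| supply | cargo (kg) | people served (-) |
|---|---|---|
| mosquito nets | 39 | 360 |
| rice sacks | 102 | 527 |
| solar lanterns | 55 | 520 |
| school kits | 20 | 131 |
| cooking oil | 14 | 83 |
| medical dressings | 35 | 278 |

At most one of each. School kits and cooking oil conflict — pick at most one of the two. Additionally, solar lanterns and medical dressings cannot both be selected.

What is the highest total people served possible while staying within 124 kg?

The ratio ordering already packs tightly: mosquito nets + solar lanterns + school kits, 114 kg, 1011.
The closest alternative, mosquito nets + solar lanterns + cooking oil, reaches only 963.

1011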